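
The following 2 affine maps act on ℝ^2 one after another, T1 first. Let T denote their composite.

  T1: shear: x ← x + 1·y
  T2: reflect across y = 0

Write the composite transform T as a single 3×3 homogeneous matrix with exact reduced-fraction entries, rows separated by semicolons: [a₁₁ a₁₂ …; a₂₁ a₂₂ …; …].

T = [1 1 0; 0 -1 0; 0 0 1]

T1 = [1 1 0; 0 1 0; 0 0 1]
T2·T1 = [1 1 0; 0 -1 0; 0 0 1]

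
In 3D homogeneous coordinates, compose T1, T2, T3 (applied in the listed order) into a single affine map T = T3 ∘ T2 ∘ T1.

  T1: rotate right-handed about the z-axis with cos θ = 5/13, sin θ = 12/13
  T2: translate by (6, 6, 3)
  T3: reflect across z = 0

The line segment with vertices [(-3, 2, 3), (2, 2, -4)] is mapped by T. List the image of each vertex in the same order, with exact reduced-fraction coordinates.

T1 rotate right-handed about the z-axis with cos θ = 5/13, sin θ = 12/13: (-3, 2, 3) → (-3, -2, 3); (2, 2, -4) → (-14/13, 34/13, -4)
T2 translate by (6, 6, 3): (-3, -2, 3) → (3, 4, 6); (-14/13, 34/13, -4) → (64/13, 112/13, -1)
T3 reflect across z = 0: (3, 4, 6) → (3, 4, -6); (64/13, 112/13, -1) → (64/13, 112/13, 1)

image vertices: (3, 4, -6), (64/13, 112/13, 1)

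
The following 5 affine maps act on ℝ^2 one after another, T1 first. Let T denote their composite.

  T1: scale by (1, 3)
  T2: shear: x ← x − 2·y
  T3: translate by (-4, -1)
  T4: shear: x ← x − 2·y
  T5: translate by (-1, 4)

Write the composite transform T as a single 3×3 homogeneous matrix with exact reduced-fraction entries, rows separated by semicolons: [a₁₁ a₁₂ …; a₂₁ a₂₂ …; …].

T = [1 -12 -3; 0 3 3; 0 0 1]

T1 = [1 0 0; 0 3 0; 0 0 1]
T2·T1 = [1 -6 0; 0 3 0; 0 0 1]
T3·…·T1 = [1 -6 -4; 0 3 -1; 0 0 1]
T4·…·T1 = [1 -12 -2; 0 3 -1; 0 0 1]
T5·…·T1 = [1 -12 -3; 0 3 3; 0 0 1]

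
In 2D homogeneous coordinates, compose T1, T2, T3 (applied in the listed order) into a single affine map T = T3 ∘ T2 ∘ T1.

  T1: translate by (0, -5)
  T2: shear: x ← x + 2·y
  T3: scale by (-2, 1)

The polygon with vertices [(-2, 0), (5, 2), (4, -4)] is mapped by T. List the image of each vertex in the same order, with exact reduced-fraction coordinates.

image vertices: (24, -5), (2, -3), (28, -9)

T1 translate by (0, -5): (-2, 0) → (-2, -5); (5, 2) → (5, -3); (4, -4) → (4, -9)
T2 shear: x ← x + 2·y: (-2, -5) → (-12, -5); (5, -3) → (-1, -3); (4, -9) → (-14, -9)
T3 scale by (-2, 1): (-12, -5) → (24, -5); (-1, -3) → (2, -3); (-14, -9) → (28, -9)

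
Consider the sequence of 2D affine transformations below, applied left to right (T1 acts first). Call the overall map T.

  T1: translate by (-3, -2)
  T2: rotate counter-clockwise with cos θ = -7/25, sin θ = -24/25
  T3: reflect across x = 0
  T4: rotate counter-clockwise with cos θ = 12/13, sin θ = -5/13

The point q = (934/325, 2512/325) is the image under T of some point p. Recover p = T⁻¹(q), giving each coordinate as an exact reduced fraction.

p = (-5, 0)

T1 = [1 0 -3; 0 1 -2; 0 0 1]
T2·T1 = [-7/25 24/25 -27/25; -24/25 -7/25 86/25; 0 0 1]
T3·…·T1 = [7/25 -24/25 27/25; -24/25 -7/25 86/25; 0 0 1]
T4·…·T1 = [-36/325 -323/325 58/25; -323/325 36/325 69/25; 0 0 1]
det M = -1; M⁻¹ = [-36/325 -323/325 3; -323/325 36/325 2; 0 0 1]
M⁻¹ · (934/325, 2512/325)ᵀ = (-5, 0)ᵀ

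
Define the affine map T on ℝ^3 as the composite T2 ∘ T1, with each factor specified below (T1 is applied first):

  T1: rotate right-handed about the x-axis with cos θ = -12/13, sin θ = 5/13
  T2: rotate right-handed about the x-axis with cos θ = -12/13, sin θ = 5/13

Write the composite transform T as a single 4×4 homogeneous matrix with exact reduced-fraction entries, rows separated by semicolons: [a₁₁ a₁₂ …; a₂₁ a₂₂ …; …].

T = [1 0 0 0; 0 119/169 120/169 0; 0 -120/169 119/169 0; 0 0 0 1]

T1 = [1 0 0 0; 0 -12/13 -5/13 0; 0 5/13 -12/13 0; 0 0 0 1]
T2·T1 = [1 0 0 0; 0 119/169 120/169 0; 0 -120/169 119/169 0; 0 0 0 1]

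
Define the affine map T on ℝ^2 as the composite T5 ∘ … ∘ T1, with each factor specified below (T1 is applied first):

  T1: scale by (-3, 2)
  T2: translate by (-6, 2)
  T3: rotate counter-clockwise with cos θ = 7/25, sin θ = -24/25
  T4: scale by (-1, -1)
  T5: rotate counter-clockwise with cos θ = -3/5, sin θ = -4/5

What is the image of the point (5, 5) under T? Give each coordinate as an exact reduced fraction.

T1 scale by (-3, 2): (5, 5) → (-15, 10)
T2 translate by (-6, 2): (-15, 10) → (-21, 12)
T3 rotate counter-clockwise with cos θ = 7/25, sin θ = -24/25: (-21, 12) → (141/25, 588/25)
T4 scale by (-1, -1): (141/25, 588/25) → (-141/25, -588/25)
T5 rotate counter-clockwise with cos θ = -3/5, sin θ = -4/5: (-141/25, -588/25) → (-1929/125, 2328/125)

T(p) = (-1929/125, 2328/125)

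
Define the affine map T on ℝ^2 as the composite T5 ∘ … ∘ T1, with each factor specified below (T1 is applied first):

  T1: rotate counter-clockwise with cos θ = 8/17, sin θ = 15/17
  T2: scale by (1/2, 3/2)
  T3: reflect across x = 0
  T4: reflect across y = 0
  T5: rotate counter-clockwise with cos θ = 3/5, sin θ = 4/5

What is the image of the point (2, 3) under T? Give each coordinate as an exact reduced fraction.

T1 rotate counter-clockwise with cos θ = 8/17, sin θ = 15/17: (2, 3) → (-29/17, 54/17)
T2 scale by (1/2, 3/2): (-29/17, 54/17) → (-29/34, 81/17)
T3 reflect across x = 0: (-29/34, 81/17) → (29/34, 81/17)
T4 reflect across y = 0: (29/34, 81/17) → (29/34, -81/17)
T5 rotate counter-clockwise with cos θ = 3/5, sin θ = 4/5: (29/34, -81/17) → (147/34, -37/17)

T(p) = (147/34, -37/17)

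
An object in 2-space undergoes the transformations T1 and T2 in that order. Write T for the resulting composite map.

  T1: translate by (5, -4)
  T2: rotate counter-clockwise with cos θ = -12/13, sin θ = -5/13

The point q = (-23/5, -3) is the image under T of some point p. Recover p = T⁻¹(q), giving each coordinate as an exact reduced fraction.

p = (2/5, 5)

T1 = [1 0 5; 0 1 -4; 0 0 1]
T2·T1 = [-12/13 5/13 -80/13; -5/13 -12/13 23/13; 0 0 1]
det M = 1; M⁻¹ = [-12/13 -5/13 -5; 5/13 -12/13 4; 0 0 1]
M⁻¹ · (-23/5, -3)ᵀ = (2/5, 5)ᵀ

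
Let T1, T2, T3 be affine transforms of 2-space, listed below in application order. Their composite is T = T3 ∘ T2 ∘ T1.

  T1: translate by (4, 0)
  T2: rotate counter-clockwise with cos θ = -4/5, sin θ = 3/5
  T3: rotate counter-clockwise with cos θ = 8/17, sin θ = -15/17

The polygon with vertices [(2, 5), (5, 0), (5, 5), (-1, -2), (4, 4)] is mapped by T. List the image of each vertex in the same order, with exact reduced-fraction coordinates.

image vertices: (-342/85, 569/85), (117/85, 756/85), (-303/85, 821/85), (207/85, 226/85), (-232/85, 724/85)

T1 translate by (4, 0): (2, 5) → (6, 5); (5, 0) → (9, 0); (5, 5) → (9, 5); (-1, -2) → (3, -2); (4, 4) → (8, 4)
T2 rotate counter-clockwise with cos θ = -4/5, sin θ = 3/5: (6, 5) → (-39/5, -2/5); (9, 0) → (-36/5, 27/5); (9, 5) → (-51/5, 7/5); (3, -2) → (-6/5, 17/5); (8, 4) → (-44/5, 8/5)
T3 rotate counter-clockwise with cos θ = 8/17, sin θ = -15/17: (-39/5, -2/5) → (-342/85, 569/85); (-36/5, 27/5) → (117/85, 756/85); (-51/5, 7/5) → (-303/85, 821/85); (-6/5, 17/5) → (207/85, 226/85); (-44/5, 8/5) → (-232/85, 724/85)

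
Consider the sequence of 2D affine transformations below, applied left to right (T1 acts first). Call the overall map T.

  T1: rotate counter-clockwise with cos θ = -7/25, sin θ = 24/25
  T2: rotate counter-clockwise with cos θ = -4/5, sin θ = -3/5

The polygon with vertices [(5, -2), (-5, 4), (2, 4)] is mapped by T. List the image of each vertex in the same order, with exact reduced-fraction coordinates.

image vertices: (14/5, -23/5), (-8/5, 31/5), (4, 2)

T1 rotate counter-clockwise with cos θ = -7/25, sin θ = 24/25: (5, -2) → (13/25, 134/25); (-5, 4) → (-61/25, -148/25); (2, 4) → (-22/5, 4/5)
T2 rotate counter-clockwise with cos θ = -4/5, sin θ = -3/5: (13/25, 134/25) → (14/5, -23/5); (-61/25, -148/25) → (-8/5, 31/5); (-22/5, 4/5) → (4, 2)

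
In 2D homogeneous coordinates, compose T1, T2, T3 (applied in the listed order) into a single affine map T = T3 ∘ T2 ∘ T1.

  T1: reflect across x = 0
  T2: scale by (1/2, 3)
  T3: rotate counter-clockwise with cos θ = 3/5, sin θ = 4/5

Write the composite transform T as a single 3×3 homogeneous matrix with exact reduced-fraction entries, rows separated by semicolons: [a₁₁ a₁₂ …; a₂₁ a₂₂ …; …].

T1 = [-1 0 0; 0 1 0; 0 0 1]
T2·T1 = [-1/2 0 0; 0 3 0; 0 0 1]
T3·…·T1 = [-3/10 -12/5 0; -2/5 9/5 0; 0 0 1]

T = [-3/10 -12/5 0; -2/5 9/5 0; 0 0 1]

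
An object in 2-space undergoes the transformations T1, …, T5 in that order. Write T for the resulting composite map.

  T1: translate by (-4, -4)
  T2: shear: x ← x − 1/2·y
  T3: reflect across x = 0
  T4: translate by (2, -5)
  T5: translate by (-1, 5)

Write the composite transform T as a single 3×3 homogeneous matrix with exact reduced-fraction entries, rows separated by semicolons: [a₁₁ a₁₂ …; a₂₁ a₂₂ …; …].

T1 = [1 0 -4; 0 1 -4; 0 0 1]
T2·T1 = [1 -1/2 -2; 0 1 -4; 0 0 1]
T3·…·T1 = [-1 1/2 2; 0 1 -4; 0 0 1]
T4·…·T1 = [-1 1/2 4; 0 1 -9; 0 0 1]
T5·…·T1 = [-1 1/2 3; 0 1 -4; 0 0 1]

T = [-1 1/2 3; 0 1 -4; 0 0 1]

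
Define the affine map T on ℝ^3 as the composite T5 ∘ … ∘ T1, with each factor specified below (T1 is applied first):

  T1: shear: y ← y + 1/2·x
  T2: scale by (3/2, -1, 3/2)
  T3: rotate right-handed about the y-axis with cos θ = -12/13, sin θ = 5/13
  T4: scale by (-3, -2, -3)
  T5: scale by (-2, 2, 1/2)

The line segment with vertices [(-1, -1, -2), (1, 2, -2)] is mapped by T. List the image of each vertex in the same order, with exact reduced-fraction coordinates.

image vertices: (18/13, -6, -261/52), (-198/13, 10, -171/52)

T1 shear: y ← y + 1/2·x: (-1, -1, -2) → (-1, -3/2, -2); (1, 2, -2) → (1, 5/2, -2)
T2 scale by (3/2, -1, 3/2): (-1, -3/2, -2) → (-3/2, 3/2, -3); (1, 5/2, -2) → (3/2, -5/2, -3)
T3 rotate right-handed about the y-axis with cos θ = -12/13, sin θ = 5/13: (-3/2, 3/2, -3) → (3/13, 3/2, 87/26); (3/2, -5/2, -3) → (-33/13, -5/2, 57/26)
T4 scale by (-3, -2, -3): (3/13, 3/2, 87/26) → (-9/13, -3, -261/26); (-33/13, -5/2, 57/26) → (99/13, 5, -171/26)
T5 scale by (-2, 2, 1/2): (-9/13, -3, -261/26) → (18/13, -6, -261/52); (99/13, 5, -171/26) → (-198/13, 10, -171/52)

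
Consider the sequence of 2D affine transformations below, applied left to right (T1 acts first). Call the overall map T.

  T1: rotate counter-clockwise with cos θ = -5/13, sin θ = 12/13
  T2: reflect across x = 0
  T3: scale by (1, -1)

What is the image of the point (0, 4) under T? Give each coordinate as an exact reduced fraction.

T(p) = (48/13, 20/13)

T1 rotate counter-clockwise with cos θ = -5/13, sin θ = 12/13: (0, 4) → (-48/13, -20/13)
T2 reflect across x = 0: (-48/13, -20/13) → (48/13, -20/13)
T3 scale by (1, -1): (48/13, -20/13) → (48/13, 20/13)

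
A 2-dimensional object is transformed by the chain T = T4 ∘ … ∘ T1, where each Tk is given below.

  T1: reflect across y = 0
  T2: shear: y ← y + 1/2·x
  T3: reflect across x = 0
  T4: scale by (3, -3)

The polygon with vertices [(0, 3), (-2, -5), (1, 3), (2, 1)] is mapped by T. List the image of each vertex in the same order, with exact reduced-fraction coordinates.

image vertices: (0, 9), (6, -12), (-3, 15/2), (-6, 0)

T1 reflect across y = 0: (0, 3) → (0, -3); (-2, -5) → (-2, 5); (1, 3) → (1, -3); (2, 1) → (2, -1)
T2 shear: y ← y + 1/2·x: (0, -3) → (0, -3); (-2, 5) → (-2, 4); (1, -3) → (1, -5/2); (2, -1) → (2, 0)
T3 reflect across x = 0: (0, -3) → (0, -3); (-2, 4) → (2, 4); (1, -5/2) → (-1, -5/2); (2, 0) → (-2, 0)
T4 scale by (3, -3): (0, -3) → (0, 9); (2, 4) → (6, -12); (-1, -5/2) → (-3, 15/2); (-2, 0) → (-6, 0)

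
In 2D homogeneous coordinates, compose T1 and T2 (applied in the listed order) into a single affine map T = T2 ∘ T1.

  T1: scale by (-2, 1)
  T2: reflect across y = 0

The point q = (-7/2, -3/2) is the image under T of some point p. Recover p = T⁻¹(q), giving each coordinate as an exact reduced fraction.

T1 = [-2 0 0; 0 1 0; 0 0 1]
T2·T1 = [-2 0 0; 0 -1 0; 0 0 1]
det M = 2; M⁻¹ = [-1/2 0 0; 0 -1 0; 0 0 1]
M⁻¹ · (-7/2, -3/2)ᵀ = (7/4, 3/2)ᵀ

p = (7/4, 3/2)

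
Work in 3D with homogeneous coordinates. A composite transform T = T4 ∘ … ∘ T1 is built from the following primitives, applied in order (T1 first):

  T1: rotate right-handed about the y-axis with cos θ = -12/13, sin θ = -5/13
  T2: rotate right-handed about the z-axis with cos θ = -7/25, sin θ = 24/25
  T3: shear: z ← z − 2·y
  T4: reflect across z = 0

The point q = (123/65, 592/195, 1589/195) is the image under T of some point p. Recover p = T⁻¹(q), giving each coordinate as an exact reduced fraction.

p = (-3, -8/3, 1)

T1 = [-12/13 0 -5/13 0; 0 1 0 0; 5/13 0 -12/13 0; 0 0 0 1]
T2·T1 = [84/325 -24/25 7/65 0; -288/325 -7/25 -24/65 0; 5/13 0 -12/13 0; 0 0 0 1]
T3·…·T1 = [84/325 -24/25 7/65 0; -288/325 -7/25 -24/65 0; 701/325 14/25 -12/65 0; 0 0 0 1]
T4·…·T1 = [84/325 -24/25 7/65 0; -288/325 -7/25 -24/65 0; -701/325 -14/25 12/65 0; 0 0 0 1]
det M = -1; M⁻¹ = [84/325 -38/325 -5/13 0; -24/25 -7/25 0 0; 7/65 -144/65 12/13 0; 0 0 0 1]
M⁻¹ · (123/65, 592/195, 1589/195)ᵀ = (-3, -8/3, 1)ᵀ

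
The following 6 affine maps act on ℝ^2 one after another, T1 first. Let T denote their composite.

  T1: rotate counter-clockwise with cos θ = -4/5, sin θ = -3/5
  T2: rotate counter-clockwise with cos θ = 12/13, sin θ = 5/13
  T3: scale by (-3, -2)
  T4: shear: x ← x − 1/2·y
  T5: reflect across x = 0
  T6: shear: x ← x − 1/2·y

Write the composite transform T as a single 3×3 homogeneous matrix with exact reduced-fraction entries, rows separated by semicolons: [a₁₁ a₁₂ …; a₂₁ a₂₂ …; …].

T = [-99/65 168/65 0; 112/65 66/65 0; 0 0 1]

T1 = [-4/5 3/5 0; -3/5 -4/5 0; 0 0 1]
T2·T1 = [-33/65 56/65 0; -56/65 -33/65 0; 0 0 1]
T3·…·T1 = [99/65 -168/65 0; 112/65 66/65 0; 0 0 1]
T4·…·T1 = [43/65 -201/65 0; 112/65 66/65 0; 0 0 1]
T5·…·T1 = [-43/65 201/65 0; 112/65 66/65 0; 0 0 1]
T6·…·T1 = [-99/65 168/65 0; 112/65 66/65 0; 0 0 1]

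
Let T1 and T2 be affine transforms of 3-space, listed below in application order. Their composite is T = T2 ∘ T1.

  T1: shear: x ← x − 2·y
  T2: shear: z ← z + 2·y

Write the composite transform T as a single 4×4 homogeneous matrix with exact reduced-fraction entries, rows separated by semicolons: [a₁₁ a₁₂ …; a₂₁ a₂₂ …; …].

T = [1 -2 0 0; 0 1 0 0; 0 2 1 0; 0 0 0 1]

T1 = [1 -2 0 0; 0 1 0 0; 0 0 1 0; 0 0 0 1]
T2·T1 = [1 -2 0 0; 0 1 0 0; 0 2 1 0; 0 0 0 1]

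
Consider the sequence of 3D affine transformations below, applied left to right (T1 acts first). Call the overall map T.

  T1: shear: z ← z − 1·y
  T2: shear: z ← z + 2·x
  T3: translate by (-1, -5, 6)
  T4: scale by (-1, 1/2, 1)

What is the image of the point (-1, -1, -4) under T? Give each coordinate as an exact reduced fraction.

T(p) = (2, -3, 1)

T1 shear: z ← z − 1·y: (-1, -1, -4) → (-1, -1, -3)
T2 shear: z ← z + 2·x: (-1, -1, -3) → (-1, -1, -5)
T3 translate by (-1, -5, 6): (-1, -1, -5) → (-2, -6, 1)
T4 scale by (-1, 1/2, 1): (-2, -6, 1) → (2, -3, 1)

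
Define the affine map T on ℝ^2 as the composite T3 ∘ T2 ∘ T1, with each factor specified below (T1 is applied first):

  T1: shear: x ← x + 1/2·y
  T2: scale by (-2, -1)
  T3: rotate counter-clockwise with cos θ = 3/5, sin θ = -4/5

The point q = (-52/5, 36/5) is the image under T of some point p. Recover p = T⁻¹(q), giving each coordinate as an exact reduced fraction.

T1 = [1 1/2 0; 0 1 0; 0 0 1]
T2·T1 = [-2 -1 0; 0 -1 0; 0 0 1]
T3·…·T1 = [-6/5 -7/5 0; 8/5 1/5 0; 0 0 1]
det M = 2; M⁻¹ = [1/10 7/10 0; -4/5 -3/5 0; 0 0 1]
M⁻¹ · (-52/5, 36/5)ᵀ = (4, 4)ᵀ

p = (4, 4)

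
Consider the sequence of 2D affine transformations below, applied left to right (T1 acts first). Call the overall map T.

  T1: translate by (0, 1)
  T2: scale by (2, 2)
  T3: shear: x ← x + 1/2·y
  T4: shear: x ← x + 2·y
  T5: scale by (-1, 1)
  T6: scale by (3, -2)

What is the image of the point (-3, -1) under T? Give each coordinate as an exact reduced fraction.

T(p) = (18, 0)

T1 translate by (0, 1): (-3, -1) → (-3, 0)
T2 scale by (2, 2): (-3, 0) → (-6, 0)
T3 shear: x ← x + 1/2·y: (-6, 0) → (-6, 0)
T4 shear: x ← x + 2·y: (-6, 0) → (-6, 0)
T5 scale by (-1, 1): (-6, 0) → (6, 0)
T6 scale by (3, -2): (6, 0) → (18, 0)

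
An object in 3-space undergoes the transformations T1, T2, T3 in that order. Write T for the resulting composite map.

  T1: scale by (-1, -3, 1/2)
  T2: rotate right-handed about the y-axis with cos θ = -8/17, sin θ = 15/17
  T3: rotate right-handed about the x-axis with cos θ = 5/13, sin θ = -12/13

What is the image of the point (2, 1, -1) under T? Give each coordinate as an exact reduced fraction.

T1 scale by (-1, -3, 1/2): (2, 1, -1) → (-2, -3, -1/2)
T2 rotate right-handed about the y-axis with cos θ = -8/17, sin θ = 15/17: (-2, -3, -1/2) → (1/2, -3, 2)
T3 rotate right-handed about the x-axis with cos θ = 5/13, sin θ = -12/13: (1/2, -3, 2) → (1/2, 9/13, 46/13)

T(p) = (1/2, 9/13, 46/13)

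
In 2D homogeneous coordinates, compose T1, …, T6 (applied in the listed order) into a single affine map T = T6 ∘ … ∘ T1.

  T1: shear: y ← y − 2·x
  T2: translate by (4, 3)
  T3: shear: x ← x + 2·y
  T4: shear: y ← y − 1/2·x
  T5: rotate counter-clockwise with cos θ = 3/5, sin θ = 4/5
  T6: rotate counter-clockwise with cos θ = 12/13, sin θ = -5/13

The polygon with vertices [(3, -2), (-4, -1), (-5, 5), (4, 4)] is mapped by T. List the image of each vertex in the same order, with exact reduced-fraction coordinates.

T1 shear: y ← y − 2·x: (3, -2) → (3, -8); (-4, -1) → (-4, 7); (-5, 5) → (-5, 15); (4, 4) → (4, -4)
T2 translate by (4, 3): (3, -8) → (7, -5); (-4, 7) → (0, 10); (-5, 15) → (-1, 18); (4, -4) → (8, -1)
T3 shear: x ← x + 2·y: (7, -5) → (-3, -5); (0, 10) → (20, 10); (-1, 18) → (35, 18); (8, -1) → (6, -1)
T4 shear: y ← y − 1/2·x: (-3, -5) → (-3, -7/2); (20, 10) → (20, 0); (35, 18) → (35, 1/2); (6, -1) → (6, -4)
T5 rotate counter-clockwise with cos θ = 3/5, sin θ = 4/5: (-3, -7/2) → (1, -9/2); (20, 0) → (12, 16); (35, 1/2) → (103/5, 283/10); (6, -4) → (34/5, 12/5)
T6 rotate counter-clockwise with cos θ = 12/13, sin θ = -5/13: (1, -9/2) → (-21/26, -59/13); (12, 16) → (224/13, 132/13); (103/5, 283/10) → (299/10, 91/5); (34/5, 12/5) → (36/5, -2/5)

image vertices: (-21/26, -59/13), (224/13, 132/13), (299/10, 91/5), (36/5, -2/5)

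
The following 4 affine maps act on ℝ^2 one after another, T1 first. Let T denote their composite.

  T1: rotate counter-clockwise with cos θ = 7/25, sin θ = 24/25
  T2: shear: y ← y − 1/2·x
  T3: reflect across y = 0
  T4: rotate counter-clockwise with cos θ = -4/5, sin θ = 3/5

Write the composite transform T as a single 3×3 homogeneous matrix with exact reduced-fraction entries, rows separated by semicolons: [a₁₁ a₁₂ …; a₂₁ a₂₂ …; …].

T1 = [7/25 -24/25 0; 24/25 7/25 0; 0 0 1]
T2·T1 = [7/25 -24/25 0; 41/50 19/25 0; 0 0 1]
T3·…·T1 = [7/25 -24/25 0; -41/50 -19/25 0; 0 0 1]
T4·…·T1 = [67/250 153/125 0; 103/125 4/125 0; 0 0 1]

T = [67/250 153/125 0; 103/125 4/125 0; 0 0 1]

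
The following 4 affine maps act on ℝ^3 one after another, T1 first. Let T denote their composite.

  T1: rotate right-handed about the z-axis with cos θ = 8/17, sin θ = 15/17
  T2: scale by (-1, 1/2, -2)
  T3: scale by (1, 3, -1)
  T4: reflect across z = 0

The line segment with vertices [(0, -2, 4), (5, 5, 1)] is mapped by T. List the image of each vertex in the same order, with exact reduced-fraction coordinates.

image vertices: (-30/17, -24/17, -8), (35/17, 345/34, -2)

T1 rotate right-handed about the z-axis with cos θ = 8/17, sin θ = 15/17: (0, -2, 4) → (30/17, -16/17, 4); (5, 5, 1) → (-35/17, 115/17, 1)
T2 scale by (-1, 1/2, -2): (30/17, -16/17, 4) → (-30/17, -8/17, -8); (-35/17, 115/17, 1) → (35/17, 115/34, -2)
T3 scale by (1, 3, -1): (-30/17, -8/17, -8) → (-30/17, -24/17, 8); (35/17, 115/34, -2) → (35/17, 345/34, 2)
T4 reflect across z = 0: (-30/17, -24/17, 8) → (-30/17, -24/17, -8); (35/17, 345/34, 2) → (35/17, 345/34, -2)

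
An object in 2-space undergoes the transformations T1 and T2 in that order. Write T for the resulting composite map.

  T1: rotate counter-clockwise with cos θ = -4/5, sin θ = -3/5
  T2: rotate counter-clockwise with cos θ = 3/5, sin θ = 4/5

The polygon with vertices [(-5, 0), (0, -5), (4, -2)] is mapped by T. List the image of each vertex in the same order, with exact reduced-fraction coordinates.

image vertices: (0, 5), (-5, 0), (-2, -4)

T1 rotate counter-clockwise with cos θ = -4/5, sin θ = -3/5: (-5, 0) → (4, 3); (0, -5) → (-3, 4); (4, -2) → (-22/5, -4/5)
T2 rotate counter-clockwise with cos θ = 3/5, sin θ = 4/5: (4, 3) → (0, 5); (-3, 4) → (-5, 0); (-22/5, -4/5) → (-2, -4)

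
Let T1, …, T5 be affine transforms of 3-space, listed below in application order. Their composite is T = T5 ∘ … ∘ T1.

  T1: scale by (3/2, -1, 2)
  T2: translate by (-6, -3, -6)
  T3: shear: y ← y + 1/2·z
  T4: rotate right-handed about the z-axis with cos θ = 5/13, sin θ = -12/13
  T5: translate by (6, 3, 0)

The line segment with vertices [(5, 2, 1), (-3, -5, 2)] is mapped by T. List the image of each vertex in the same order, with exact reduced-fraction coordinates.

T1 scale by (3/2, -1, 2): (5, 2, 1) → (15/2, -2, 2); (-3, -5, 2) → (-9/2, 5, 4)
T2 translate by (-6, -3, -6): (15/2, -2, 2) → (3/2, -5, -4); (-9/2, 5, 4) → (-21/2, 2, -2)
T3 shear: y ← y + 1/2·z: (3/2, -5, -4) → (3/2, -7, -4); (-21/2, 2, -2) → (-21/2, 1, -2)
T4 rotate right-handed about the z-axis with cos θ = 5/13, sin θ = -12/13: (3/2, -7, -4) → (-153/26, -53/13, -4); (-21/2, 1, -2) → (-81/26, 131/13, -2)
T5 translate by (6, 3, 0): (-153/26, -53/13, -4) → (3/26, -14/13, -4); (-81/26, 131/13, -2) → (75/26, 170/13, -2)

image vertices: (3/26, -14/13, -4), (75/26, 170/13, -2)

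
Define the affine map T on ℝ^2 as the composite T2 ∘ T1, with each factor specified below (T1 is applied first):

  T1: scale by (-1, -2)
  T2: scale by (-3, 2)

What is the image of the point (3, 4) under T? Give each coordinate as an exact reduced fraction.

T(p) = (9, -16)

T1 scale by (-1, -2): (3, 4) → (-3, -8)
T2 scale by (-3, 2): (-3, -8) → (9, -16)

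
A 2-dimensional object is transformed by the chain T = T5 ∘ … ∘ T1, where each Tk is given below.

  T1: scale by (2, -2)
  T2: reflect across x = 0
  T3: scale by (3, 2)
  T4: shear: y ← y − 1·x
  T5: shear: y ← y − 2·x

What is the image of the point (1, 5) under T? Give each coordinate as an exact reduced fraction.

T(p) = (-6, -2)

T1 scale by (2, -2): (1, 5) → (2, -10)
T2 reflect across x = 0: (2, -10) → (-2, -10)
T3 scale by (3, 2): (-2, -10) → (-6, -20)
T4 shear: y ← y − 1·x: (-6, -20) → (-6, -14)
T5 shear: y ← y − 2·x: (-6, -14) → (-6, -2)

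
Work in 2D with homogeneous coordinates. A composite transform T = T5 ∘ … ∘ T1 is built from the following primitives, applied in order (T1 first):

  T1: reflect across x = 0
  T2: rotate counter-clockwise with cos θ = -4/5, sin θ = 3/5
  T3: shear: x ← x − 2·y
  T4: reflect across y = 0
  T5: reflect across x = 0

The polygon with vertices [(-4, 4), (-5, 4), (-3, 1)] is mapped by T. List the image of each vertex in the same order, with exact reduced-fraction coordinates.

image vertices: (4, 4/5), (6, 1/5), (5, -1)

T1 reflect across x = 0: (-4, 4) → (4, 4); (-5, 4) → (5, 4); (-3, 1) → (3, 1)
T2 rotate counter-clockwise with cos θ = -4/5, sin θ = 3/5: (4, 4) → (-28/5, -4/5); (5, 4) → (-32/5, -1/5); (3, 1) → (-3, 1)
T3 shear: x ← x − 2·y: (-28/5, -4/5) → (-4, -4/5); (-32/5, -1/5) → (-6, -1/5); (-3, 1) → (-5, 1)
T4 reflect across y = 0: (-4, -4/5) → (-4, 4/5); (-6, -1/5) → (-6, 1/5); (-5, 1) → (-5, -1)
T5 reflect across x = 0: (-4, 4/5) → (4, 4/5); (-6, 1/5) → (6, 1/5); (-5, -1) → (5, -1)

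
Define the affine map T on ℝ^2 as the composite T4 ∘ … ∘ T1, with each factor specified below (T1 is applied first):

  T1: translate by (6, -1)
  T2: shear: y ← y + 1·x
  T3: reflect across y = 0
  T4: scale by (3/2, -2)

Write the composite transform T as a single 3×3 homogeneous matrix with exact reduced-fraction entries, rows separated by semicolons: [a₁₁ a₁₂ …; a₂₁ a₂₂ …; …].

T1 = [1 0 6; 0 1 -1; 0 0 1]
T2·T1 = [1 0 6; 1 1 5; 0 0 1]
T3·…·T1 = [1 0 6; -1 -1 -5; 0 0 1]
T4·…·T1 = [3/2 0 9; 2 2 10; 0 0 1]

T = [3/2 0 9; 2 2 10; 0 0 1]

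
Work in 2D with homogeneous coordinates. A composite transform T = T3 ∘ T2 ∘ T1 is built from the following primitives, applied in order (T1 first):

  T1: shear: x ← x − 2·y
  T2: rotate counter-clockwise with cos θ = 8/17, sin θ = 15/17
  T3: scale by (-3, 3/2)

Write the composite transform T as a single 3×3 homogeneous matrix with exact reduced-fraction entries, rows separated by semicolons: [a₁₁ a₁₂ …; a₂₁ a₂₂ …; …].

T = [-24/17 93/17 0; 45/34 -33/17 0; 0 0 1]

T1 = [1 -2 0; 0 1 0; 0 0 1]
T2·T1 = [8/17 -31/17 0; 15/17 -22/17 0; 0 0 1]
T3·…·T1 = [-24/17 93/17 0; 45/34 -33/17 0; 0 0 1]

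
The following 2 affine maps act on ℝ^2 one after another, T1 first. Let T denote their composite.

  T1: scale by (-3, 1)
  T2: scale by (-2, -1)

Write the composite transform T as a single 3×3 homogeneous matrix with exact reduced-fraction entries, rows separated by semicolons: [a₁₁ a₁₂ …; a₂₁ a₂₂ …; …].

T = [6 0 0; 0 -1 0; 0 0 1]

T1 = [-3 0 0; 0 1 0; 0 0 1]
T2·T1 = [6 0 0; 0 -1 0; 0 0 1]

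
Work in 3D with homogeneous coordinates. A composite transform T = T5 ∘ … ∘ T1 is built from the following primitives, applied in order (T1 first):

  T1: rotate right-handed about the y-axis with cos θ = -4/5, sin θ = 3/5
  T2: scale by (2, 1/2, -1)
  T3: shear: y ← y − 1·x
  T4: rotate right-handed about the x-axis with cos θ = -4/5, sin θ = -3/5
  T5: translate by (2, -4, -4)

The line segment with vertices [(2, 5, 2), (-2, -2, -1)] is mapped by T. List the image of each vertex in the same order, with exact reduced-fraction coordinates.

T1 rotate right-handed about the y-axis with cos θ = -4/5, sin θ = 3/5: (2, 5, 2) → (-2/5, 5, -14/5); (-2, -2, -1) → (1, -2, 2)
T2 scale by (2, 1/2, -1): (-2/5, 5, -14/5) → (-4/5, 5/2, 14/5); (1, -2, 2) → (2, -1, -2)
T3 shear: y ← y − 1·x: (-4/5, 5/2, 14/5) → (-4/5, 33/10, 14/5); (2, -1, -2) → (2, -3, -2)
T4 rotate right-handed about the x-axis with cos θ = -4/5, sin θ = -3/5: (-4/5, 33/10, 14/5) → (-4/5, -24/25, -211/50); (2, -3, -2) → (2, 6/5, 17/5)
T5 translate by (2, -4, -4): (-4/5, -24/25, -211/50) → (6/5, -124/25, -411/50); (2, 6/5, 17/5) → (4, -14/5, -3/5)

image vertices: (6/5, -124/25, -411/50), (4, -14/5, -3/5)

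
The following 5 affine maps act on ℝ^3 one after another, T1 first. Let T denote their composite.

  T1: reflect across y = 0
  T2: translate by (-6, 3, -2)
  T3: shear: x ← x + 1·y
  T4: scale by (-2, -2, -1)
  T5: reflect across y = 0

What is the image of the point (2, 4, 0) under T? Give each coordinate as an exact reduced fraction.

T(p) = (10, -2, 2)

T1 reflect across y = 0: (2, 4, 0) → (2, -4, 0)
T2 translate by (-6, 3, -2): (2, -4, 0) → (-4, -1, -2)
T3 shear: x ← x + 1·y: (-4, -1, -2) → (-5, -1, -2)
T4 scale by (-2, -2, -1): (-5, -1, -2) → (10, 2, 2)
T5 reflect across y = 0: (10, 2, 2) → (10, -2, 2)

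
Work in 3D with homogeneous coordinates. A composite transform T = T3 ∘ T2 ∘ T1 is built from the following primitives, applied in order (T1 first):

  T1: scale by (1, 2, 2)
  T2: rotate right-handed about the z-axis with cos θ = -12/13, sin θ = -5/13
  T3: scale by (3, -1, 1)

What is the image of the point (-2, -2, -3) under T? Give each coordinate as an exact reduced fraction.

T1 scale by (1, 2, 2): (-2, -2, -3) → (-2, -4, -6)
T2 rotate right-handed about the z-axis with cos θ = -12/13, sin θ = -5/13: (-2, -4, -6) → (4/13, 58/13, -6)
T3 scale by (3, -1, 1): (4/13, 58/13, -6) → (12/13, -58/13, -6)

T(p) = (12/13, -58/13, -6)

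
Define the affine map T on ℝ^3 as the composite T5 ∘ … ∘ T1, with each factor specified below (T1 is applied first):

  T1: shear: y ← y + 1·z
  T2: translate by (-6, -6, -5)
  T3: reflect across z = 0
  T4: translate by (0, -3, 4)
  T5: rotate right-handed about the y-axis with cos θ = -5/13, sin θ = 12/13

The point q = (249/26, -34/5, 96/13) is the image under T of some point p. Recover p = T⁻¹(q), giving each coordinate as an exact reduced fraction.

T1 = [1 0 0 0; 0 1 1 0; 0 0 1 0; 0 0 0 1]
T2·T1 = [1 0 0 -6; 0 1 1 -6; 0 0 1 -5; 0 0 0 1]
T3·…·T1 = [1 0 0 -6; 0 1 1 -6; 0 0 -1 5; 0 0 0 1]
T4·…·T1 = [1 0 0 -6; 0 1 1 -9; 0 0 -1 9; 0 0 0 1]
T5·…·T1 = [-5/13 0 -12/13 138/13; 0 1 1 -9; -12/13 0 5/13 27/13; 0 0 0 1]
det M = -1; M⁻¹ = [-5/13 0 -12/13 6; 12/13 1 -5/13 0; -12/13 0 5/13 9; 0 0 0 1]
M⁻¹ · (249/26, -34/5, 96/13)ᵀ = (-9/2, -4/5, 3)ᵀ

p = (-9/2, -4/5, 3)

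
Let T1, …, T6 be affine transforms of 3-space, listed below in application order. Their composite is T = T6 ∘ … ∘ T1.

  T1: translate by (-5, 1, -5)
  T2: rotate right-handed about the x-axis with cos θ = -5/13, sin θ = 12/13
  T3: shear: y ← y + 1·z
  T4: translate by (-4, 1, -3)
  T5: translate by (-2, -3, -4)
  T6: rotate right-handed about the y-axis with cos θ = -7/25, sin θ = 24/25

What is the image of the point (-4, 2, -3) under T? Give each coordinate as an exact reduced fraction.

T1 translate by (-5, 1, -5): (-4, 2, -3) → (-9, 3, -8)
T2 rotate right-handed about the x-axis with cos θ = -5/13, sin θ = 12/13: (-9, 3, -8) → (-9, 81/13, 76/13)
T3 shear: y ← y + 1·z: (-9, 81/13, 76/13) → (-9, 157/13, 76/13)
T4 translate by (-4, 1, -3): (-9, 157/13, 76/13) → (-13, 170/13, 37/13)
T5 translate by (-2, -3, -4): (-13, 170/13, 37/13) → (-15, 131/13, -15/13)
T6 rotate right-handed about the y-axis with cos θ = -7/25, sin θ = 24/25: (-15, 131/13, -15/13) → (201/65, 131/13, 957/65)

T(p) = (201/65, 131/13, 957/65)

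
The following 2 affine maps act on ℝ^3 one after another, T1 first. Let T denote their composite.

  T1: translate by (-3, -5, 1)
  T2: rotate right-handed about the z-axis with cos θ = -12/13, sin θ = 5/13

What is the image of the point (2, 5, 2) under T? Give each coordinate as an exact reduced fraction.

T1 translate by (-3, -5, 1): (2, 5, 2) → (-1, 0, 3)
T2 rotate right-handed about the z-axis with cos θ = -12/13, sin θ = 5/13: (-1, 0, 3) → (12/13, -5/13, 3)

T(p) = (12/13, -5/13, 3)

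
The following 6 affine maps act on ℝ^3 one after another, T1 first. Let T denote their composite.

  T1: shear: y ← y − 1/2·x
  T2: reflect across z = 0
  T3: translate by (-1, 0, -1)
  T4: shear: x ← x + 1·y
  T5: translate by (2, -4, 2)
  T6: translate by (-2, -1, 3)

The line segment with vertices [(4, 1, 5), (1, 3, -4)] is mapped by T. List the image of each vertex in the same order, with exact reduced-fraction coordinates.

image vertices: (2, -6, -1), (5/2, -5/2, 8)

T1 shear: y ← y − 1/2·x: (4, 1, 5) → (4, -1, 5); (1, 3, -4) → (1, 5/2, -4)
T2 reflect across z = 0: (4, -1, 5) → (4, -1, -5); (1, 5/2, -4) → (1, 5/2, 4)
T3 translate by (-1, 0, -1): (4, -1, -5) → (3, -1, -6); (1, 5/2, 4) → (0, 5/2, 3)
T4 shear: x ← x + 1·y: (3, -1, -6) → (2, -1, -6); (0, 5/2, 3) → (5/2, 5/2, 3)
T5 translate by (2, -4, 2): (2, -1, -6) → (4, -5, -4); (5/2, 5/2, 3) → (9/2, -3/2, 5)
T6 translate by (-2, -1, 3): (4, -5, -4) → (2, -6, -1); (9/2, -3/2, 5) → (5/2, -5/2, 8)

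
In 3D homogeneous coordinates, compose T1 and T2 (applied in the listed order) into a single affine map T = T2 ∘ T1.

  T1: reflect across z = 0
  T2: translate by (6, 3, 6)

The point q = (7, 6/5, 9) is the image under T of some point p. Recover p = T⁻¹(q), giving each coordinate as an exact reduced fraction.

p = (1, -9/5, -3)

T1 = [1 0 0 0; 0 1 0 0; 0 0 -1 0; 0 0 0 1]
T2·T1 = [1 0 0 6; 0 1 0 3; 0 0 -1 6; 0 0 0 1]
det M = -1; M⁻¹ = [1 0 0 -6; 0 1 0 -3; 0 0 -1 6; 0 0 0 1]
M⁻¹ · (7, 6/5, 9)ᵀ = (1, -9/5, -3)ᵀ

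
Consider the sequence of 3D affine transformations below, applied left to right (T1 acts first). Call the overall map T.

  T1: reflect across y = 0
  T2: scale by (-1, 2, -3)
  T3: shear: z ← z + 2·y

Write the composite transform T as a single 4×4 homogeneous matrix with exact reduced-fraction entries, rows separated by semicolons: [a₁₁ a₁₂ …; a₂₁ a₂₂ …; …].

T1 = [1 0 0 0; 0 -1 0 0; 0 0 1 0; 0 0 0 1]
T2·T1 = [-1 0 0 0; 0 -2 0 0; 0 0 -3 0; 0 0 0 1]
T3·…·T1 = [-1 0 0 0; 0 -2 0 0; 0 -4 -3 0; 0 0 0 1]

T = [-1 0 0 0; 0 -2 0 0; 0 -4 -3 0; 0 0 0 1]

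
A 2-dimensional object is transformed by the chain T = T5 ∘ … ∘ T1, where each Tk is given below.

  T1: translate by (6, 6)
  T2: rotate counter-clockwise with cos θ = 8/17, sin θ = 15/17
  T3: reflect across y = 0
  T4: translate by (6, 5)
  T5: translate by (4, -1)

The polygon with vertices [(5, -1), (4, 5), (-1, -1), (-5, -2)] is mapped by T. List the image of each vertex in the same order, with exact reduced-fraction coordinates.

image vertices: (183/17, -137/17), (5, -10), (135/17, -47/17), (118/17, 21/17)

T1 translate by (6, 6): (5, -1) → (11, 5); (4, 5) → (10, 11); (-1, -1) → (5, 5); (-5, -2) → (1, 4)
T2 rotate counter-clockwise with cos θ = 8/17, sin θ = 15/17: (11, 5) → (13/17, 205/17); (10, 11) → (-5, 14); (5, 5) → (-35/17, 115/17); (1, 4) → (-52/17, 47/17)
T3 reflect across y = 0: (13/17, 205/17) → (13/17, -205/17); (-5, 14) → (-5, -14); (-35/17, 115/17) → (-35/17, -115/17); (-52/17, 47/17) → (-52/17, -47/17)
T4 translate by (6, 5): (13/17, -205/17) → (115/17, -120/17); (-5, -14) → (1, -9); (-35/17, -115/17) → (67/17, -30/17); (-52/17, -47/17) → (50/17, 38/17)
T5 translate by (4, -1): (115/17, -120/17) → (183/17, -137/17); (1, -9) → (5, -10); (67/17, -30/17) → (135/17, -47/17); (50/17, 38/17) → (118/17, 21/17)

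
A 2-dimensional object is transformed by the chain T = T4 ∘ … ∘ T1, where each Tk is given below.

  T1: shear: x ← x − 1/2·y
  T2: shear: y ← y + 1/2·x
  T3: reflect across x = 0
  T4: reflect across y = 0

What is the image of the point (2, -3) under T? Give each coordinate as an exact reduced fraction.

T(p) = (-7/2, 5/4)

T1 shear: x ← x − 1/2·y: (2, -3) → (7/2, -3)
T2 shear: y ← y + 1/2·x: (7/2, -3) → (7/2, -5/4)
T3 reflect across x = 0: (7/2, -5/4) → (-7/2, -5/4)
T4 reflect across y = 0: (-7/2, -5/4) → (-7/2, 5/4)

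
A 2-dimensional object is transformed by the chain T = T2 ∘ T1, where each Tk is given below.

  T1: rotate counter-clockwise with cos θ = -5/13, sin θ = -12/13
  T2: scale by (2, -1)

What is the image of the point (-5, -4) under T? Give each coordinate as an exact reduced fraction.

T1 rotate counter-clockwise with cos θ = -5/13, sin θ = -12/13: (-5, -4) → (-23/13, 80/13)
T2 scale by (2, -1): (-23/13, 80/13) → (-46/13, -80/13)

T(p) = (-46/13, -80/13)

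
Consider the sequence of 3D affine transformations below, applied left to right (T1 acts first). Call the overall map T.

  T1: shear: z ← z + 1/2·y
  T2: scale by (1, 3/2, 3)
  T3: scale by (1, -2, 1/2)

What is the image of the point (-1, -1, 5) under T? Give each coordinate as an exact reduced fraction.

T(p) = (-1, 3, 27/4)

T1 shear: z ← z + 1/2·y: (-1, -1, 5) → (-1, -1, 9/2)
T2 scale by (1, 3/2, 3): (-1, -1, 9/2) → (-1, -3/2, 27/2)
T3 scale by (1, -2, 1/2): (-1, -3/2, 27/2) → (-1, 3, 27/4)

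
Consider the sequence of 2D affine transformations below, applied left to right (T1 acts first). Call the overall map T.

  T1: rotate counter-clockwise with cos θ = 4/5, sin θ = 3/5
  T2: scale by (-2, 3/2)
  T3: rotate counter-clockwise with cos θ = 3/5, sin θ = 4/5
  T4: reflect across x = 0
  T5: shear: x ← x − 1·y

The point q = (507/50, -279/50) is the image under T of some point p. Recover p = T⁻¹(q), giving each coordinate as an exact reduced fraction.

p = (3, -2)

T1 = [4/5 -3/5 0; 3/5 4/5 0; 0 0 1]
T2·T1 = [-8/5 6/5 0; 9/10 6/5 0; 0 0 1]
T3·…·T1 = [-42/25 -6/25 0; -37/50 42/25 0; 0 0 1]
T4·…·T1 = [42/25 6/25 0; -37/50 42/25 0; 0 0 1]
T5·…·T1 = [121/50 -36/25 0; -37/50 42/25 0; 0 0 1]
det M = 3; M⁻¹ = [14/25 12/25 0; 37/150 121/150 0; 0 0 1]
M⁻¹ · (507/50, -279/50)ᵀ = (3, -2)ᵀ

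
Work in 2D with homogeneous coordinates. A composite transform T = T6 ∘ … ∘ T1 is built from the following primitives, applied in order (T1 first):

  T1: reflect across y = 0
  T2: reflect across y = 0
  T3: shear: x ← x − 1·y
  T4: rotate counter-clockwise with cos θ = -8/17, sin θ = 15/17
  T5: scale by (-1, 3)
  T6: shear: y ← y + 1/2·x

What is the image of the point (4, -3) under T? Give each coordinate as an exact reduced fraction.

T(p) = (11/17, 785/34)

T1 reflect across y = 0: (4, -3) → (4, 3)
T2 reflect across y = 0: (4, 3) → (4, -3)
T3 shear: x ← x − 1·y: (4, -3) → (7, -3)
T4 rotate counter-clockwise with cos θ = -8/17, sin θ = 15/17: (7, -3) → (-11/17, 129/17)
T5 scale by (-1, 3): (-11/17, 129/17) → (11/17, 387/17)
T6 shear: y ← y + 1/2·x: (11/17, 387/17) → (11/17, 785/34)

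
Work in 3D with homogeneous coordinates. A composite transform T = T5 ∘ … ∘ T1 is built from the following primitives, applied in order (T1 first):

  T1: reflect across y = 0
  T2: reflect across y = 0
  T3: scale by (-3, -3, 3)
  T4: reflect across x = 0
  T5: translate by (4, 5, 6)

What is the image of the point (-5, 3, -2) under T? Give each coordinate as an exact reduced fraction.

T(p) = (-11, -4, 0)

T1 reflect across y = 0: (-5, 3, -2) → (-5, -3, -2)
T2 reflect across y = 0: (-5, -3, -2) → (-5, 3, -2)
T3 scale by (-3, -3, 3): (-5, 3, -2) → (15, -9, -6)
T4 reflect across x = 0: (15, -9, -6) → (-15, -9, -6)
T5 translate by (4, 5, 6): (-15, -9, -6) → (-11, -4, 0)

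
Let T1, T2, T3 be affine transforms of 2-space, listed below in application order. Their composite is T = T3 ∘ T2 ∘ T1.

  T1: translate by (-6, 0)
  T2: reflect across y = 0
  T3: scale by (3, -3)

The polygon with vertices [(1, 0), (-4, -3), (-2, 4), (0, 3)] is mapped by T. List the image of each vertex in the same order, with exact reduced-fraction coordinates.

T1 translate by (-6, 0): (1, 0) → (-5, 0); (-4, -3) → (-10, -3); (-2, 4) → (-8, 4); (0, 3) → (-6, 3)
T2 reflect across y = 0: (-5, 0) → (-5, 0); (-10, -3) → (-10, 3); (-8, 4) → (-8, -4); (-6, 3) → (-6, -3)
T3 scale by (3, -3): (-5, 0) → (-15, 0); (-10, 3) → (-30, -9); (-8, -4) → (-24, 12); (-6, -3) → (-18, 9)

image vertices: (-15, 0), (-30, -9), (-24, 12), (-18, 9)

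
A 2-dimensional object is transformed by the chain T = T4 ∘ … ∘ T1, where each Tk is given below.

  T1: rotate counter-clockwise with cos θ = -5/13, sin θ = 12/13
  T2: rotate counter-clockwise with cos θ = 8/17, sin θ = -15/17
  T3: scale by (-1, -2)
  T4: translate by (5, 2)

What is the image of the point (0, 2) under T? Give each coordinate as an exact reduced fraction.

T1 rotate counter-clockwise with cos θ = -5/13, sin θ = 12/13: (0, 2) → (-24/13, -10/13)
T2 rotate counter-clockwise with cos θ = 8/17, sin θ = -15/17: (-24/13, -10/13) → (-342/221, 280/221)
T3 scale by (-1, -2): (-342/221, 280/221) → (342/221, -560/221)
T4 translate by (5, 2): (342/221, -560/221) → (1447/221, -118/221)

T(p) = (1447/221, -118/221)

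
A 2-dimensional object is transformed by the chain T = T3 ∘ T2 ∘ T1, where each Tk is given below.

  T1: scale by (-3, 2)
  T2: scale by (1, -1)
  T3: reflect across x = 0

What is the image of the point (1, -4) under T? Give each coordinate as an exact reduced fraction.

T(p) = (3, 8)

T1 scale by (-3, 2): (1, -4) → (-3, -8)
T2 scale by (1, -1): (-3, -8) → (-3, 8)
T3 reflect across x = 0: (-3, 8) → (3, 8)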